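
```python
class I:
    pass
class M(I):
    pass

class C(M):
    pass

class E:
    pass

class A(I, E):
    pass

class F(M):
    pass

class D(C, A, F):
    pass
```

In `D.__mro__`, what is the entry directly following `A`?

L[D] = D + merge(L[C], L[A], L[F], [C A F])
  take C:  [C M I object] + [A I E object] + [F M I object] + [C A F]
  take A:  [M I object] + [A I E object] + [F M I object] + [A F]
  take F:  [M I object] + [I E object] + [F M I object] + [F]
  take M:  [M I object] + [I E object] + [M I object]
  take I:  [I object] + [I E object] + [I object]
  take E:  [object] + [E object] + [object]
  take object:  [object] + [object] + [object]
MRO: D C A F M I E object
A is at position 2; next is F.

F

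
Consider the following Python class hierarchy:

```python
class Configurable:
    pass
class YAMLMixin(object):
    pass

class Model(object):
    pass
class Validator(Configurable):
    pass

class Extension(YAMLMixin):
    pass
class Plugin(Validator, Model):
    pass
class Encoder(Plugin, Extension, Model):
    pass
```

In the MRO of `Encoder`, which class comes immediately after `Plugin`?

L[Encoder] = Encoder + merge(L[Plugin], L[Extension], L[Model], [Plugin Extension Model])
  take Plugin:  [Plugin Validator Configurable Model object] + [Extension YAMLMixin object] + [Model object] + [Plugin Extension Model]
  take Validator:  [Validator Configurable Model object] + [Extension YAMLMixin object] + [Model object] + [Extension Model]
  take Configurable:  [Configurable Model object] + [Extension YAMLMixin object] + [Model object] + [Extension Model]
  take Extension:  [Model object] + [Extension YAMLMixin object] + [Model object] + [Extension Model]
  take Model:  [Model object] + [YAMLMixin object] + [Model object] + [Model]
  take YAMLMixin:  [object] + [YAMLMixin object] + [object]
  take object:  [object] + [object] + [object]
MRO: Encoder Plugin Validator Configurable Extension Model YAMLMixin object
Plugin is at position 1; next is Validator.

Validator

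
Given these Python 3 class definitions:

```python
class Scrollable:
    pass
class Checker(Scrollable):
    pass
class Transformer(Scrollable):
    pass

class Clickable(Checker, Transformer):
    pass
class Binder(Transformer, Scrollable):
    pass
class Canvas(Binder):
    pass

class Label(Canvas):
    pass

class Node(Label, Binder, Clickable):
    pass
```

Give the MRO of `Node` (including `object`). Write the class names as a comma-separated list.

L[Node] = Node + merge(L[Label], L[Binder], L[Clickable], [Label Binder Clickable])
  take Label:  [Label Canvas Binder Transformer Scrollable object] + [Binder Transformer Scrollable object] + [Clickable Checker Transformer Scrollable object] + [Label Binder Clickable]
  take Canvas:  [Canvas Binder Transformer Scrollable object] + [Binder Transformer Scrollable object] + [Clickable Checker Transformer Scrollable object] + [Binder Clickable]
  take Binder:  [Binder Transformer Scrollable object] + [Binder Transformer Scrollable object] + [Clickable Checker Transformer Scrollable object] + [Binder Clickable]
  take Clickable:  [Transformer Scrollable object] + [Transformer Scrollable object] + [Clickable Checker Transformer Scrollable object] + [Clickable]
  take Checker:  [Transformer Scrollable object] + [Transformer Scrollable object] + [Checker Transformer Scrollable object]
  take Transformer:  [Transformer Scrollable object] + [Transformer Scrollable object] + [Transformer Scrollable object]
  take Scrollable:  [Scrollable object] + [Scrollable object] + [Scrollable object]
  take object:  [object] + [object] + [object]

Node, Label, Canvas, Binder, Clickable, Checker, Transformer, Scrollable, object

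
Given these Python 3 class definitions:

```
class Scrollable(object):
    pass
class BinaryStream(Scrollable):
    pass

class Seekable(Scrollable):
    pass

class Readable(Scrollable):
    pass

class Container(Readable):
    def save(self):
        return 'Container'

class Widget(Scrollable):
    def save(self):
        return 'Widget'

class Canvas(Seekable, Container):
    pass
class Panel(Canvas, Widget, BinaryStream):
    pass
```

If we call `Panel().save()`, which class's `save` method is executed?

Container

L[Panel] = Panel + merge(L[Canvas], L[Widget], L[BinaryStream], [Canvas Widget BinaryStream])
  take Canvas:  [Canvas Seekable Container Readable Scrollable object] + [Widget Scrollable object] + [BinaryStream Scrollable object] + [Canvas Widget BinaryStream]
  take Seekable:  [Seekable Container Readable Scrollable object] + [Widget Scrollable object] + [BinaryStream Scrollable object] + [Widget BinaryStream]
  take Container:  [Container Readable Scrollable object] + [Widget Scrollable object] + [BinaryStream Scrollable object] + [Widget BinaryStream]
  take Readable:  [Readable Scrollable object] + [Widget Scrollable object] + [BinaryStream Scrollable object] + [Widget BinaryStream]
  take Widget:  [Scrollable object] + [Widget Scrollable object] + [BinaryStream Scrollable object] + [Widget BinaryStream]
  take BinaryStream:  [Scrollable object] + [Scrollable object] + [BinaryStream Scrollable object] + [BinaryStream]
  take Scrollable:  [Scrollable object] + [Scrollable object] + [Scrollable object]
  take object:  [object] + [object] + [object]
MRO: Panel Canvas Seekable Container Readable Widget BinaryStream Scrollable object
save is defined in: Container, Widget. First along the MRO is Container.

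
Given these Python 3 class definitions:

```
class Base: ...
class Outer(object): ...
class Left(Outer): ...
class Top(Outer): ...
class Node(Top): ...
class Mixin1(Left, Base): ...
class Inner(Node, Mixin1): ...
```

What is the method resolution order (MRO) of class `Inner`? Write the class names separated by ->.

L[Inner] = Inner + merge(L[Node], L[Mixin1], [Node Mixin1])
  take Node:  [Node Top Outer object] + [Mixin1 Left Outer Base object] + [Node Mixin1]
  take Top:  [Top Outer object] + [Mixin1 Left Outer Base object] + [Mixin1]
  take Mixin1:  [Outer object] + [Mixin1 Left Outer Base object] + [Mixin1]
  take Left:  [Outer object] + [Left Outer Base object]
  take Outer:  [Outer object] + [Outer Base object]
  take Base:  [object] + [Base object]
  take object:  [object] + [object]

Inner -> Node -> Top -> Mixin1 -> Left -> Outer -> Base -> object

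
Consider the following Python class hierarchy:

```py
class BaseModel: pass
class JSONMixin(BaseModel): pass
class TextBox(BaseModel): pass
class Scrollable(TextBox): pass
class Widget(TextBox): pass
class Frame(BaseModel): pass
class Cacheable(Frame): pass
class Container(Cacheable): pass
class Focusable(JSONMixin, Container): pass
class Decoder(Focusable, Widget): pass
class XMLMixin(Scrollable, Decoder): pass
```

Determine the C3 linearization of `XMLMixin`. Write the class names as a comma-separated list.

XMLMixin, Scrollable, Decoder, Focusable, JSONMixin, Container, Cacheable, Frame, Widget, TextBox, BaseModel, object

L[XMLMixin] = XMLMixin + merge(L[Scrollable], L[Decoder], [Scrollable Decoder])
  take Scrollable:  [Scrollable TextBox BaseModel object] + [Decoder Focusable JSONMixin Container Cacheable Frame Widget TextBox BaseModel object] + [Scrollable Decoder]
  take Decoder:  [TextBox BaseModel object] + [Decoder Focusable JSONMixin Container Cacheable Frame Widget TextBox BaseModel object] + [Decoder]
  take Focusable:  [TextBox BaseModel object] + [Focusable JSONMixin Container Cacheable Frame Widget TextBox BaseModel object]
  take JSONMixin:  [TextBox BaseModel object] + [JSONMixin Container Cacheable Frame Widget TextBox BaseModel object]
  take Container:  [TextBox BaseModel object] + [Container Cacheable Frame Widget TextBox BaseModel object]
  take Cacheable:  [TextBox BaseModel object] + [Cacheable Frame Widget TextBox BaseModel object]
  take Frame:  [TextBox BaseModel object] + [Frame Widget TextBox BaseModel object]
  take Widget:  [TextBox BaseModel object] + [Widget TextBox BaseModel object]
  take TextBox:  [TextBox BaseModel object] + [TextBox BaseModel object]
  take BaseModel:  [BaseModel object] + [BaseModel object]
  take object:  [object] + [object]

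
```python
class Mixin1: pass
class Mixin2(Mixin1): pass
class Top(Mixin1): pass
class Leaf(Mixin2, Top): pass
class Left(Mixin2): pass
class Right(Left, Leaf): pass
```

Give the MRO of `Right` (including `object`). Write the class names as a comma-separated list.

Right, Left, Leaf, Mixin2, Top, Mixin1, object

L[Right] = Right + merge(L[Left], L[Leaf], [Left Leaf])
  take Left:  [Left Mixin2 Mixin1 object] + [Leaf Mixin2 Top Mixin1 object] + [Left Leaf]
  take Leaf:  [Mixin2 Mixin1 object] + [Leaf Mixin2 Top Mixin1 object] + [Leaf]
  take Mixin2:  [Mixin2 Mixin1 object] + [Mixin2 Top Mixin1 object]
  take Top:  [Mixin1 object] + [Top Mixin1 object]
  take Mixin1:  [Mixin1 object] + [Mixin1 object]
  take object:  [object] + [object]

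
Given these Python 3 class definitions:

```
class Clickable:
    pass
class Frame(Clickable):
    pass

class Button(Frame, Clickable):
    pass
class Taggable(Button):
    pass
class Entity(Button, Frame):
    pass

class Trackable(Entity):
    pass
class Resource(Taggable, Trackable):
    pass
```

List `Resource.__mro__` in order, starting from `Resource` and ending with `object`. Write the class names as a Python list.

[Resource, Taggable, Trackable, Entity, Button, Frame, Clickable, object]

L[Resource] = Resource + merge(L[Taggable], L[Trackable], [Taggable Trackable])
  take Taggable:  [Taggable Button Frame Clickable object] + [Trackable Entity Button Frame Clickable object] + [Taggable Trackable]
  take Trackable:  [Button Frame Clickable object] + [Trackable Entity Button Frame Clickable object] + [Trackable]
  take Entity:  [Button Frame Clickable object] + [Entity Button Frame Clickable object]
  take Button:  [Button Frame Clickable object] + [Button Frame Clickable object]
  take Frame:  [Frame Clickable object] + [Frame Clickable object]
  take Clickable:  [Clickable object] + [Clickable object]
  take object:  [object] + [object]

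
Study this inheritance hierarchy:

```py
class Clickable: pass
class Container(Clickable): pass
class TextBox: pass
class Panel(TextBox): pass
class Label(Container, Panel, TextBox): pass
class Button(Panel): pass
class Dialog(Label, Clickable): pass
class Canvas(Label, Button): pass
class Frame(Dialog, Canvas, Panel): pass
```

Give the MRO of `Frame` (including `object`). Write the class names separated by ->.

Frame -> Dialog -> Canvas -> Label -> Container -> Clickable -> Button -> Panel -> TextBox -> object

L[Frame] = Frame + merge(L[Dialog], L[Canvas], L[Panel], [Dialog Canvas Panel])
  take Dialog:  [Dialog Label Container Clickable Panel TextBox object] + [Canvas Label Container Clickable Button Panel TextBox object] + [Panel TextBox object] + [Dialog Canvas Panel]
  take Canvas:  [Label Container Clickable Panel TextBox object] + [Canvas Label Container Clickable Button Panel TextBox object] + [Panel TextBox object] + [Canvas Panel]
  take Label:  [Label Container Clickable Panel TextBox object] + [Label Container Clickable Button Panel TextBox object] + [Panel TextBox object] + [Panel]
  take Container:  [Container Clickable Panel TextBox object] + [Container Clickable Button Panel TextBox object] + [Panel TextBox object] + [Panel]
  take Clickable:  [Clickable Panel TextBox object] + [Clickable Button Panel TextBox object] + [Panel TextBox object] + [Panel]
  take Button:  [Panel TextBox object] + [Button Panel TextBox object] + [Panel TextBox object] + [Panel]
  take Panel:  [Panel TextBox object] + [Panel TextBox object] + [Panel TextBox object] + [Panel]
  take TextBox:  [TextBox object] + [TextBox object] + [TextBox object]
  take object:  [object] + [object] + [object]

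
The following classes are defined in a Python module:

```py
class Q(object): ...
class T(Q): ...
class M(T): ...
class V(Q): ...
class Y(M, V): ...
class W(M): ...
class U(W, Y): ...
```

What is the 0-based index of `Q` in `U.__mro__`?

6

L[U] = U + merge(L[W], L[Y], [W Y])
  take W:  [W M T Q object] + [Y M T V Q object] + [W Y]
  take Y:  [M T Q object] + [Y M T V Q object] + [Y]
  take M:  [M T Q object] + [M T V Q object]
  take T:  [T Q object] + [T V Q object]
  take V:  [Q object] + [V Q object]
  take Q:  [Q object] + [Q object]
  take object:  [object] + [object]
MRO: U W Y M T V Q object
Q sits at index 6.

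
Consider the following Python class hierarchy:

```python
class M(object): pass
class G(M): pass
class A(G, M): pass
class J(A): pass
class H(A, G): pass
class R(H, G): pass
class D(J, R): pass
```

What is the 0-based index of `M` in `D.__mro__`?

6

L[D] = D + merge(L[J], L[R], [J R])
  take J:  [J A G M object] + [R H A G M object] + [J R]
  take R:  [A G M object] + [R H A G M object] + [R]
  take H:  [A G M object] + [H A G M object]
  take A:  [A G M object] + [A G M object]
  take G:  [G M object] + [G M object]
  take M:  [M object] + [M object]
  take object:  [object] + [object]
MRO: D J R H A G M object
M sits at index 6.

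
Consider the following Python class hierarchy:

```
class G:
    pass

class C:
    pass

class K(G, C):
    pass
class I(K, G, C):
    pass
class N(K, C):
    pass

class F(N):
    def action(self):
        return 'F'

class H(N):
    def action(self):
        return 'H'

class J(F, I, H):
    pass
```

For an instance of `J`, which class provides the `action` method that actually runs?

L[J] = J + merge(L[F], L[I], L[H], [F I H])
  take F:  [F N K G C object] + [I K G C object] + [H N K G C object] + [F I H]
  take I:  [N K G C object] + [I K G C object] + [H N K G C object] + [I H]
  take H:  [N K G C object] + [K G C object] + [H N K G C object] + [H]
  take N:  [N K G C object] + [K G C object] + [N K G C object]
  take K:  [K G C object] + [K G C object] + [K G C object]
  take G:  [G C object] + [G C object] + [G C object]
  take C:  [C object] + [C object] + [C object]
  take object:  [object] + [object] + [object]
MRO: J F I H N K G C object
action is defined in: F, H. First along the MRO is F.

F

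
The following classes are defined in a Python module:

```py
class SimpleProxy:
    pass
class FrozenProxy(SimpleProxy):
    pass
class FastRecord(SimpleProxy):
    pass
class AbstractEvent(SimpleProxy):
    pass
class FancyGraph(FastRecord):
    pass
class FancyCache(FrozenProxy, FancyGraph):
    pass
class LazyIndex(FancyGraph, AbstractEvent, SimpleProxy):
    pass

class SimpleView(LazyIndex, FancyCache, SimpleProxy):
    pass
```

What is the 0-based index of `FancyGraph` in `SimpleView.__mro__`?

4

L[SimpleView] = SimpleView + merge(L[LazyIndex], L[FancyCache], L[SimpleProxy], [LazyIndex FancyCache SimpleProxy])
  take LazyIndex:  [LazyIndex FancyGraph FastRecord AbstractEvent SimpleProxy object] + [FancyCache FrozenProxy FancyGraph FastRecord SimpleProxy object] + [SimpleProxy object] + [LazyIndex FancyCache SimpleProxy]
  take FancyCache:  [FancyGraph FastRecord AbstractEvent SimpleProxy object] + [FancyCache FrozenProxy FancyGraph FastRecord SimpleProxy object] + [SimpleProxy object] + [FancyCache SimpleProxy]
  take FrozenProxy:  [FancyGraph FastRecord AbstractEvent SimpleProxy object] + [FrozenProxy FancyGraph FastRecord SimpleProxy object] + [SimpleProxy object] + [SimpleProxy]
  take FancyGraph:  [FancyGraph FastRecord AbstractEvent SimpleProxy object] + [FancyGraph FastRecord SimpleProxy object] + [SimpleProxy object] + [SimpleProxy]
  take FastRecord:  [FastRecord AbstractEvent SimpleProxy object] + [FastRecord SimpleProxy object] + [SimpleProxy object] + [SimpleProxy]
  take AbstractEvent:  [AbstractEvent SimpleProxy object] + [SimpleProxy object] + [SimpleProxy object] + [SimpleProxy]
  take SimpleProxy:  [SimpleProxy object] + [SimpleProxy object] + [SimpleProxy object] + [SimpleProxy]
  take object:  [object] + [object] + [object]
MRO: SimpleView LazyIndex FancyCache FrozenProxy FancyGraph FastRecord AbstractEvent SimpleProxy object
FancyGraph sits at index 4.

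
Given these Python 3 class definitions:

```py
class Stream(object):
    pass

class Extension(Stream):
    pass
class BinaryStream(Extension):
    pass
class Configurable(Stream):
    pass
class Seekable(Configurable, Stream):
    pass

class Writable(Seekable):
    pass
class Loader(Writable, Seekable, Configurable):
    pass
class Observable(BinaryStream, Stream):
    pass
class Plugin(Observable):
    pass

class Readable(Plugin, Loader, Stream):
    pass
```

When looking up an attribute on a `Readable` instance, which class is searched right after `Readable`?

Plugin

L[Readable] = Readable + merge(L[Plugin], L[Loader], L[Stream], [Plugin Loader Stream])
  take Plugin:  [Plugin Observable BinaryStream Extension Stream object] + [Loader Writable Seekable Configurable Stream object] + [Stream object] + [Plugin Loader Stream]
  take Observable:  [Observable BinaryStream Extension Stream object] + [Loader Writable Seekable Configurable Stream object] + [Stream object] + [Loader Stream]
  take BinaryStream:  [BinaryStream Extension Stream object] + [Loader Writable Seekable Configurable Stream object] + [Stream object] + [Loader Stream]
  take Extension:  [Extension Stream object] + [Loader Writable Seekable Configurable Stream object] + [Stream object] + [Loader Stream]
  take Loader:  [Stream object] + [Loader Writable Seekable Configurable Stream object] + [Stream object] + [Loader Stream]
  take Writable:  [Stream object] + [Writable Seekable Configurable Stream object] + [Stream object] + [Stream]
  take Seekable:  [Stream object] + [Seekable Configurable Stream object] + [Stream object] + [Stream]
  take Configurable:  [Stream object] + [Configurable Stream object] + [Stream object] + [Stream]
  take Stream:  [Stream object] + [Stream object] + [Stream object] + [Stream]
  take object:  [object] + [object] + [object]
MRO: Readable Plugin Observable BinaryStream Extension Loader Writable Seekable Configurable Stream object
Readable is at position 0; next is Plugin.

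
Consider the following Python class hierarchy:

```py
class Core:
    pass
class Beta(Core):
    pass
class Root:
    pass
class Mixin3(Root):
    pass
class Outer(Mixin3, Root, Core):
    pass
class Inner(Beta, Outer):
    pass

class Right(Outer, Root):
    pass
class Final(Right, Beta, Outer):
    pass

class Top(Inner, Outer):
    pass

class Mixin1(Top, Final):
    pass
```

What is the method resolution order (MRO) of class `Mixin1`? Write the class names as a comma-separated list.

L[Mixin1] = Mixin1 + merge(L[Top], L[Final], [Top Final])
  take Top:  [Top Inner Beta Outer Mixin3 Root Core object] + [Final Right Beta Outer Mixin3 Root Core object] + [Top Final]
  take Inner:  [Inner Beta Outer Mixin3 Root Core object] + [Final Right Beta Outer Mixin3 Root Core object] + [Final]
  take Final:  [Beta Outer Mixin3 Root Core object] + [Final Right Beta Outer Mixin3 Root Core object] + [Final]
  take Right:  [Beta Outer Mixin3 Root Core object] + [Right Beta Outer Mixin3 Root Core object]
  take Beta:  [Beta Outer Mixin3 Root Core object] + [Beta Outer Mixin3 Root Core object]
  take Outer:  [Outer Mixin3 Root Core object] + [Outer Mixin3 Root Core object]
  take Mixin3:  [Mixin3 Root Core object] + [Mixin3 Root Core object]
  take Root:  [Root Core object] + [Root Core object]
  take Core:  [Core object] + [Core object]
  take object:  [object] + [object]

Mixin1, Top, Inner, Final, Right, Beta, Outer, Mixin3, Root, Core, object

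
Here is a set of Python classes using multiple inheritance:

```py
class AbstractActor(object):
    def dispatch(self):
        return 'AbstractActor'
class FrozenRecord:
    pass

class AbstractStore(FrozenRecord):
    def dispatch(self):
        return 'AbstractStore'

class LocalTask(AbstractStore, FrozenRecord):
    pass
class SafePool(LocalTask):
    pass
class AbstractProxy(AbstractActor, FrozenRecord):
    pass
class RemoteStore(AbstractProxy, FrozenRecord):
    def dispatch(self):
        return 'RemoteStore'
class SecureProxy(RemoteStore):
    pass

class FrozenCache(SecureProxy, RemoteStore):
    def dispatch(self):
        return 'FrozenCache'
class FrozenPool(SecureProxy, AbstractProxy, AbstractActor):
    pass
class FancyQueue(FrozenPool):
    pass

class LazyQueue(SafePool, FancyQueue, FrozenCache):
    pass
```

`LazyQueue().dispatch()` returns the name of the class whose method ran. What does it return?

AbstractStore

L[LazyQueue] = LazyQueue + merge(L[SafePool], L[FancyQueue], L[FrozenCache], [SafePool FancyQueue FrozenCache])
  take SafePool:  [SafePool LocalTask AbstractStore FrozenRecord object] + [FancyQueue FrozenPool SecureProxy RemoteStore AbstractProxy AbstractActor FrozenRecord object] + [FrozenCache SecureProxy RemoteStore AbstractProxy AbstractActor FrozenRecord object] + [SafePool FancyQueue FrozenCache]
  take LocalTask:  [LocalTask AbstractStore FrozenRecord object] + [FancyQueue FrozenPool SecureProxy RemoteStore AbstractProxy AbstractActor FrozenRecord object] + [FrozenCache SecureProxy RemoteStore AbstractProxy AbstractActor FrozenRecord object] + [FancyQueue FrozenCache]
  take AbstractStore:  [AbstractStore FrozenRecord object] + [FancyQueue FrozenPool SecureProxy RemoteStore AbstractProxy AbstractActor FrozenRecord object] + [FrozenCache SecureProxy RemoteStore AbstractProxy AbstractActor FrozenRecord object] + [FancyQueue FrozenCache]
  take FancyQueue:  [FrozenRecord object] + [FancyQueue FrozenPool SecureProxy RemoteStore AbstractProxy AbstractActor FrozenRecord object] + [FrozenCache SecureProxy RemoteStore AbstractProxy AbstractActor FrozenRecord object] + [FancyQueue FrozenCache]
  take FrozenPool:  [FrozenRecord object] + [FrozenPool SecureProxy RemoteStore AbstractProxy AbstractActor FrozenRecord object] + [FrozenCache SecureProxy RemoteStore AbstractProxy AbstractActor FrozenRecord object] + [FrozenCache]
  take FrozenCache:  [FrozenRecord object] + [SecureProxy RemoteStore AbstractProxy AbstractActor FrozenRecord object] + [FrozenCache SecureProxy RemoteStore AbstractProxy AbstractActor FrozenRecord object] + [FrozenCache]
  take SecureProxy:  [FrozenRecord object] + [SecureProxy RemoteStore AbstractProxy AbstractActor FrozenRecord object] + [SecureProxy RemoteStore AbstractProxy AbstractActor FrozenRecord object]
  take RemoteStore:  [FrozenRecord object] + [RemoteStore AbstractProxy AbstractActor FrozenRecord object] + [RemoteStore AbstractProxy AbstractActor FrozenRecord object]
  take AbstractProxy:  [FrozenRecord object] + [AbstractProxy AbstractActor FrozenRecord object] + [AbstractProxy AbstractActor FrozenRecord object]
  take AbstractActor:  [FrozenRecord object] + [AbstractActor FrozenRecord object] + [AbstractActor FrozenRecord object]
  take FrozenRecord:  [FrozenRecord object] + [FrozenRecord object] + [FrozenRecord object]
  take object:  [object] + [object] + [object]
MRO: LazyQueue SafePool LocalTask AbstractStore FancyQueue FrozenPool FrozenCache SecureProxy RemoteStore AbstractProxy AbstractActor FrozenRecord object
dispatch is defined in: AbstractActor, AbstractStore, FrozenCache, RemoteStore. First along the MRO is AbstractStore.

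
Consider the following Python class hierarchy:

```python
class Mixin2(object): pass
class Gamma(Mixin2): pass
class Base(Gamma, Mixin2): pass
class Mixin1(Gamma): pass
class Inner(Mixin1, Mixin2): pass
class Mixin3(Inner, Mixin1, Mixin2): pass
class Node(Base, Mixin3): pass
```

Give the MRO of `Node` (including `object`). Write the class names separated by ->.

L[Node] = Node + merge(L[Base], L[Mixin3], [Base Mixin3])
  take Base:  [Base Gamma Mixin2 object] + [Mixin3 Inner Mixin1 Gamma Mixin2 object] + [Base Mixin3]
  take Mixin3:  [Gamma Mixin2 object] + [Mixin3 Inner Mixin1 Gamma Mixin2 object] + [Mixin3]
  take Inner:  [Gamma Mixin2 object] + [Inner Mixin1 Gamma Mixin2 object]
  take Mixin1:  [Gamma Mixin2 object] + [Mixin1 Gamma Mixin2 object]
  take Gamma:  [Gamma Mixin2 object] + [Gamma Mixin2 object]
  take Mixin2:  [Mixin2 object] + [Mixin2 object]
  take object:  [object] + [object]

Node -> Base -> Mixin3 -> Inner -> Mixin1 -> Gamma -> Mixin2 -> object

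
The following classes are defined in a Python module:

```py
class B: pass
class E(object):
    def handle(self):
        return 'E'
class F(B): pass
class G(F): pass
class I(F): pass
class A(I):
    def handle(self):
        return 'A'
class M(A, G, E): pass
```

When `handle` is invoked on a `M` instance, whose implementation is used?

L[M] = M + merge(L[A], L[G], L[E], [A G E])
  take A:  [A I F B object] + [G F B object] + [E object] + [A G E]
  take I:  [I F B object] + [G F B object] + [E object] + [G E]
  take G:  [F B object] + [G F B object] + [E object] + [G E]
  take F:  [F B object] + [F B object] + [E object] + [E]
  take B:  [B object] + [B object] + [E object] + [E]
  take E:  [object] + [object] + [E object] + [E]
  take object:  [object] + [object] + [object]
MRO: M A I G F B E object
handle is defined in: A, E. First along the MRO is A.

A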